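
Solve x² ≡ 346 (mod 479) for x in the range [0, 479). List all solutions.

111, 368

Since 479 ≡ 3 (mod 4), a square root of 346 is 346^((479+1)/4) = 346^120 mod 479.
Repeated squaring: 346^2≡445, 346^4≡198, 346^8≡405, 346^16≡207, 346^32≡218, 346^64≡103 (mod 479).
346^120 = 346^(64+32+16+8) ≡ 368 (mod 479).
Check: 368² = 135424 ≡ 346 (mod 479). The two roots are 111 and 368.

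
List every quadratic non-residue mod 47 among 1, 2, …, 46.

Square k = 1,…,23 (k and 47−k give the same square):
1²=1, 2²=4, 3²=9, 4²=16, 5²=25, 6²=36, 7²≡2, 8²≡17, 9²≡34, 10²≡6, 11²≡27, 12²≡3, 13²≡28, 14²≡8, 15²≡37, 16²≡21, 17²≡7, 18²≡42, 19²≡32, 20²≡24, 21²≡18, 22²≡14, 23²≡12 (mod 47).
The residues are {1, 2, 3, 4, 6, 7, 8, 9, 12, 14, 16, 17, 18, 21, 24, 25, 27, 28, 32, 34, 36, 37, 42}; the non-residues are the remaining 23 nonzero classes.

5, 10, 11, 13, 15, 19, 20, 22, 23, 26, 29, 30, 31, 33, 35, 38, 39, 40, 41, 43, 44, 45, 46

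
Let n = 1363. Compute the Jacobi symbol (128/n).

Pull out 2^7: since 1363 ≡ 3 (mod 8), (2/1363) = -1, so (2/1363)^7 = -1.
Reached (1/1363) = 1. Collecting the sign flips along the way, the symbol is -1.

-1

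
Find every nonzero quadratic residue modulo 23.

1 2 3 4 6 8 9 12 13 16 18

Square k = 1,…,11 (k and 23−k give the same square):
1²=1, 2²=4, 3²=9, 4²=16, 5²≡2, 6²≡13, 7²≡3, 8²≡18, 9²≡12, 10²≡8, 11²≡6 (mod 23).
So the quadratic residues mod 23 are {1, 2, 3, 4, 6, 8, 9, 12, 13, 16, 18}.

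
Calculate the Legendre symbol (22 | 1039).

Euler's criterion: (22/1039) ≡ 22^519 (mod 1039).
22^2 ≡ 484 (mod 1039)
22^4 ≡ 481 (mod 1039)
22^8 ≡ 703 (mod 1039)
22^16 ≡ 684 (mod 1039)
22^32 ≡ 306 (mod 1039)
22^64 ≡ 126 (mod 1039)
22^128 ≡ 291 (mod 1039)
22^256 ≡ 522 (mod 1039)
22^512 ≡ 266 (mod 1039)
22^519 = 22^(512+4+2+1) ≡ 1038 (mod 1039).
Result is 1038 ≡ −1, so (22/1039) = −1.

-1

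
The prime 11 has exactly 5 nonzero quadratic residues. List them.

Square k = 1,…,5 (k and 11−k give the same square):
1²=1, 2²=4, 3²=9, 4²≡5, 5²≡3 (mod 11).
So the quadratic residues mod 11 are {1, 3, 4, 5, 9}.

1,3,4,5,9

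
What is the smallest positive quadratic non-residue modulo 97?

5

(2/97) = +1, so 2 is a residue.
(3/97) = +1, so 3 is a residue.
(4/97) = +1, so 4 is a residue.
(5/97) = −1, so 5 is the smallest positive non-residue mod 97.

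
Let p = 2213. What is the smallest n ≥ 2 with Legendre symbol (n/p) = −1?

(2/2213) = −1, so 2 is the smallest positive non-residue mod 2213.

2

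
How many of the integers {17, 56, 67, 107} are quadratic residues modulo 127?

(17/127) = +1 → QR.
(56/127) = -1 → non-residue.
(67/127) = -1 → non-residue.
(107/127) = +1 → QR.
Total quadratic residues among the 4: 2.

2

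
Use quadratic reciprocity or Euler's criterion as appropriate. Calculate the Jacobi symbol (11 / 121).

0

Reciprocity: 11 ≡ 3 and 121 ≡ 1 (mod 4), so (11/121) = +(121/11).
Reduce top mod 11: now compute (0/11).
Top reduces to 0: gcd > 1, so the symbol is 0.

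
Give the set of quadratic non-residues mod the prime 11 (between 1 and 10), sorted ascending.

Square k = 1,…,5 (k and 11−k give the same square):
1²=1, 2²=4, 3²=9, 4²≡5, 5²≡3 (mod 11).
The residues are {1, 3, 4, 5, 9}; the non-residues are the remaining 5 nonzero classes.

2 6 7 8 10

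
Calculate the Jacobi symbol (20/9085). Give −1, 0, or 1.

0

Pull out 2^2: since 9085 ≡ 5 (mod 8), (2/9085) = -1, so (2/9085)^2 = +1.
Reciprocity: 5 ≡ 1 and 9085 ≡ 1 (mod 4), so (5/9085) = +(9085/5).
Reduce top mod 5: now compute (0/5).
Top reduces to 0: gcd > 1, so the symbol is 0.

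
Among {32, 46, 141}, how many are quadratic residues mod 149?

1

(32/149) = -1 → non-residue.
(46/149) = +1 → QR.
(141/149) = -1 → non-residue.
Total quadratic residues among the 3: 1.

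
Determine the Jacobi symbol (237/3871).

0

Reciprocity: 237 ≡ 1 and 3871 ≡ 3 (mod 4), so (237/3871) = +(3871/237).
Reduce top mod 237: now compute (79/237).
Reciprocity: 79 ≡ 3 and 237 ≡ 1 (mod 4), so (79/237) = +(237/79).
Reduce top mod 79: now compute (0/79).
Top reduces to 0: gcd > 1, so the symbol is 0.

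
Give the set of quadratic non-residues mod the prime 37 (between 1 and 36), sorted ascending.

Square k = 1,…,18 (k and 37−k give the same square):
1²=1, 2²=4, 3²=9, 4²=16, 5²=25, 6²=36, 7²≡12, 8²≡27, 9²≡7, 10²≡26, 11²≡10, 12²≡33, 13²≡21, 14²≡11, 15²≡3, 16²≡34, 17²≡30, 18²≡28 (mod 37).
The residues are {1, 3, 4, 7, 9, 10, 11, 12, 16, 21, 25, 26, 27, 28, 30, 33, 34, 36}; the non-residues are the remaining 18 nonzero classes.

2, 5, 6, 8, 13, 14, 15, 17, 18, 19, 20, 22, 23, 24, 29, 31, 32, 35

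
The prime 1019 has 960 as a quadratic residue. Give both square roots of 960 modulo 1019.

Since 1019 ≡ 3 (mod 4), a square root of 960 is 960^((1019+1)/4) = 960^255 mod 1019.
Repeated squaring: 960^2≡424, 960^4≡432, 960^8≡147, 960^16≡210, 960^32≡283, 960^64≡607, 960^128≡590 (mod 1019).
960^255 = 960^(128+64+32+16+8+4+2+1) ≡ 214 (mod 1019).
Check: 214² = 45796 ≡ 960 (mod 1019). The two roots are 214 and 805.

214, 805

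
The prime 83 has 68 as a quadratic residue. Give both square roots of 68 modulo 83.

20, 63

Since 83 ≡ 3 (mod 4), a square root of 68 is 68^((83+1)/4) = 68^21 mod 83.
Repeated squaring: 68^2≡59, 68^4≡78, 68^8≡25, 68^16≡44 (mod 83).
68^21 = 68^(16+4+1) ≡ 63 (mod 83).
Check: 63² = 3969 ≡ 68 (mod 83). The two roots are 20 and 63.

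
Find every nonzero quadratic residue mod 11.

1,3,4,5,9

Square k = 1,…,5 (k and 11−k give the same square):
1²=1, 2²=4, 3²=9, 4²≡5, 5²≡3 (mod 11).
So the quadratic residues mod 11 are {1, 3, 4, 5, 9}.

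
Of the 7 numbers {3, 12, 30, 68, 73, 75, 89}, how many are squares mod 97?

5

(3/97) = +1 → QR.
(12/97) = +1 → QR.
(30/97) = -1 → non-residue.
(68/97) = -1 → non-residue.
(73/97) = +1 → QR.
(75/97) = +1 → QR.
(89/97) = +1 → QR.
Total quadratic residues among the 7: 5.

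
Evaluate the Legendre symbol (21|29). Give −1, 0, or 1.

Reciprocity: 21 ≡ 1 and 29 ≡ 1 (mod 4), so (21/29) = +(29/21).
Reduce top mod 21: now compute (8/21).
Pull out 2^3: since 21 ≡ 5 (mod 8), (2/21) = -1, so (2/21)^3 = -1.
Reached (1/21) = 1. Collecting the sign flips along the way, the symbol is -1.

-1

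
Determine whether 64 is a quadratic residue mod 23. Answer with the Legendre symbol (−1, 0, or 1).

1

Euler's criterion: (64/23) ≡ 18^11 (mod 23).
18^2 ≡ 2 (mod 23)
18^4 ≡ 4 (mod 23)
18^8 ≡ 16 (mod 23)
18^11 = 18^(8+2+1) ≡ 1 (mod 23).
Result is 1, so (64/23) = 1.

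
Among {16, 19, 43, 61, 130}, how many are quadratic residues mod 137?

(16/137) = +1 → QR.
(19/137) = +1 → QR.
(43/137) = -1 → non-residue.
(61/137) = +1 → QR.
(130/137) = +1 → QR.
Total quadratic residues among the 5: 4.

4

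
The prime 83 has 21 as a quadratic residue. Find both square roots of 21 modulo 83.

41, 42

Since 83 ≡ 3 (mod 4), a square root of 21 is 21^((83+1)/4) = 21^21 mod 83.
Repeated squaring: 21^2≡26, 21^4≡12, 21^8≡61, 21^16≡69 (mod 83).
21^21 = 21^(16+4+1) ≡ 41 (mod 83).
Check: 41² = 1681 ≡ 21 (mod 83). The two roots are 41 and 42.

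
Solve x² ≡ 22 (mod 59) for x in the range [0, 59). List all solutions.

Since 59 ≡ 3 (mod 4), a square root of 22 is 22^((59+1)/4) = 22^15 mod 59.
Repeated squaring: 22^2≡12, 22^4≡26, 22^8≡27 (mod 59).
22^15 = 22^(8+4+2+1) ≡ 9 (mod 59).
Check: 9² = 81 ≡ 22 (mod 59). The two roots are 9 and 50.

9, 50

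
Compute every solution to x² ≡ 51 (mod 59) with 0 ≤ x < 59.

13, 46

Since 59 ≡ 3 (mod 4), a square root of 51 is 51^((59+1)/4) = 51^15 mod 59.
Repeated squaring: 51^2≡5, 51^4≡25, 51^8≡35 (mod 59).
51^15 = 51^(8+4+2+1) ≡ 46 (mod 59).
Check: 46² = 2116 ≡ 51 (mod 59). The two roots are 13 and 46.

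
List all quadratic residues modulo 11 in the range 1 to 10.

Square k = 1,…,5 (k and 11−k give the same square):
1²=1, 2²=4, 3²=9, 4²≡5, 5²≡3 (mod 11).
So the quadratic residues mod 11 are {1, 3, 4, 5, 9}.

1 3 4 5 9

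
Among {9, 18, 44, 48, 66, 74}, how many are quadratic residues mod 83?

3

(9/83) = +1 → QR.
(18/83) = -1 → non-residue.
(44/83) = +1 → QR.
(48/83) = +1 → QR.
(66/83) = -1 → non-residue.
(74/83) = -1 → non-residue.
Total quadratic residues among the 6: 3.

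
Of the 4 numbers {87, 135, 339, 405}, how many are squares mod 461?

(87/461) = +1 → QR.
(135/461) = -1 → non-residue.
(339/461) = -1 → non-residue.
(405/461) = +1 → QR.
Total quadratic residues among the 4: 2.

2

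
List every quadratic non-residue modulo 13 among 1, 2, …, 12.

2,5,6,7,8,11

Square k = 1,…,6 (k and 13−k give the same square):
1²=1, 2²=4, 3²=9, 4²≡3, 5²≡12, 6²≡10 (mod 13).
The residues are {1, 3, 4, 9, 10, 12}; the non-residues are the remaining 6 nonzero classes.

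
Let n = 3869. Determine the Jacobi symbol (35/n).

-1

Reciprocity: 35 ≡ 3 and 3869 ≡ 1 (mod 4), so (35/3869) = +(3869/35).
Reduce top mod 35: now compute (19/35).
Reciprocity: 19 ≡ 3 and 35 ≡ 3 (mod 4), so (19/35) = −(35/19).
Reduce top mod 19: now compute (16/19).
Pull out 2^4: since 19 ≡ 3 (mod 8), (2/19) = -1, so (2/19)^4 = +1.
Reached (1/19) = 1. Collecting the sign flips along the way, the symbol is -1.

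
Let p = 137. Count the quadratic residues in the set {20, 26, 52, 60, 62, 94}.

1

(20/137) = -1 → non-residue.
(26/137) = -1 → non-residue.
(52/137) = -1 → non-residue.
(60/137) = +1 → QR.
(62/137) = -1 → non-residue.
(94/137) = -1 → non-residue.
Total quadratic residues among the 6: 1.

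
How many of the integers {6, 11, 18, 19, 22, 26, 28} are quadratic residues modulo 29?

3

(6/29) = +1 → QR.
(11/29) = -1 → non-residue.
(18/29) = -1 → non-residue.
(19/29) = -1 → non-residue.
(22/29) = +1 → QR.
(26/29) = -1 → non-residue.
(28/29) = +1 → QR.
Total quadratic residues among the 7: 3.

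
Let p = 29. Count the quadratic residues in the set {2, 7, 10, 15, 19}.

(2/29) = -1 → non-residue.
(7/29) = +1 → QR.
(10/29) = -1 → non-residue.
(15/29) = -1 → non-residue.
(19/29) = -1 → non-residue.
Total quadratic residues among the 5: 1.

1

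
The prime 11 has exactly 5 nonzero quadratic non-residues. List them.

2 6 7 8 10

Square k = 1,…,5 (k and 11−k give the same square):
1²=1, 2²=4, 3²=9, 4²≡5, 5²≡3 (mod 11).
The residues are {1, 3, 4, 5, 9}; the non-residues are the remaining 5 nonzero classes.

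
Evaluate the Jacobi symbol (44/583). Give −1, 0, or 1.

Pull out 2^2: since 583 ≡ 7 (mod 8), (2/583) = +1, so (2/583)^2 = +1.
Reciprocity: 11 ≡ 3 and 583 ≡ 3 (mod 4), so (11/583) = −(583/11).
Reduce top mod 11: now compute (0/11).
Top reduces to 0: gcd > 1, so the symbol is 0.

0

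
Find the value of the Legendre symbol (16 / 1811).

1

Pull out 2^4: since 1811 ≡ 3 (mod 8), (2/1811) = -1, so (2/1811)^4 = +1.
Reached (1/1811) = 1. Collecting the sign flips along the way, the symbol is +1.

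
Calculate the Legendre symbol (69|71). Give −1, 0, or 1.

Reciprocity: 69 ≡ 1 and 71 ≡ 3 (mod 4), so (69/71) = +(71/69).
Reduce top mod 69: now compute (2/69).
Pull out 2: since 69 ≡ 5 (mod 8), (2/69) = -1.
Reached (1/69) = 1. Collecting the sign flips along the way, the symbol is -1.

-1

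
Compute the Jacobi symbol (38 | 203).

-1

Pull out 2: since 203 ≡ 3 (mod 8), (2/203) = -1.
Reciprocity: 19 ≡ 3 and 203 ≡ 3 (mod 4), so (19/203) = −(203/19).
Reduce top mod 19: now compute (13/19).
Reciprocity: 13 ≡ 1 and 19 ≡ 3 (mod 4), so (13/19) = +(19/13).
Reduce top mod 13: now compute (6/13).
Pull out 2: since 13 ≡ 5 (mod 8), (2/13) = -1.
Reciprocity: 3 ≡ 3 and 13 ≡ 1 (mod 4), so (3/13) = +(13/3).
Reduce top mod 3: now compute (1/3).
Reached (1/3) = 1. Collecting the sign flips along the way, the symbol is -1.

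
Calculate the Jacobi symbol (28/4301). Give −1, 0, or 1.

Pull out 2^2: since 4301 ≡ 5 (mod 8), (2/4301) = -1, so (2/4301)^2 = +1.
Reciprocity: 7 ≡ 3 and 4301 ≡ 1 (mod 4), so (7/4301) = +(4301/7).
Reduce top mod 7: now compute (3/7).
Reciprocity: 3 ≡ 3 and 7 ≡ 3 (mod 4), so (3/7) = −(7/3).
Reduce top mod 3: now compute (1/3).
Reached (1/3) = 1. Collecting the sign flips along the way, the symbol is -1.

-1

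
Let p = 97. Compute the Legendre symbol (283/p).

1

First reduce: 283 ≡ 89 (mod 97).
Reciprocity: 89 ≡ 1 and 97 ≡ 1 (mod 4), so (89/97) = +(97/89).
Reduce top mod 89: now compute (8/89).
Pull out 2^3: since 89 ≡ 1 (mod 8), (2/89) = +1, so (2/89)^3 = +1.
Reached (1/89) = 1. Collecting the sign flips along the way, the symbol is +1.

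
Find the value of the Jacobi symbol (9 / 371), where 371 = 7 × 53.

Reciprocity: 9 ≡ 1 and 371 ≡ 3 (mod 4), so (9/371) = +(371/9).
Reduce top mod 9: now compute (2/9).
Pull out 2: since 9 ≡ 1 (mod 8), (2/9) = +1.
Reached (1/9) = 1. Collecting the sign flips along the way, the symbol is +1.

1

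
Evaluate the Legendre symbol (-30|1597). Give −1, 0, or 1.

1

First reduce: -30 ≡ 1567 (mod 1597).
Reciprocity: 1567 ≡ 3 and 1597 ≡ 1 (mod 4), so (1567/1597) = +(1597/1567).
Reduce top mod 1567: now compute (30/1567).
Pull out 2: since 1567 ≡ 7 (mod 8), (2/1567) = +1.
Reciprocity: 15 ≡ 3 and 1567 ≡ 3 (mod 4), so (15/1567) = −(1567/15).
Reduce top mod 15: now compute (7/15).
Reciprocity: 7 ≡ 3 and 15 ≡ 3 (mod 4), so (7/15) = −(15/7).
Reduce top mod 7: now compute (1/7).
Reached (1/7) = 1. Collecting the sign flips along the way, the symbol is +1.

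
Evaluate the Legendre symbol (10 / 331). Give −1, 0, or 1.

-1

Euler's criterion: (10/331) ≡ 10^165 (mod 331).
10^2 ≡ 100 (mod 331)
10^4 ≡ 70 (mod 331)
10^8 ≡ 266 (mod 331)
10^16 ≡ 253 (mod 331)
10^32 ≡ 126 (mod 331)
10^64 ≡ 319 (mod 331)
10^128 ≡ 144 (mod 331)
10^165 = 10^(128+32+4+1) ≡ 330 (mod 331).
Result is 330 ≡ −1, so (10/331) = −1.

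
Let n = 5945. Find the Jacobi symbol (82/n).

Pull out 2: since 5945 ≡ 1 (mod 8), (2/5945) = +1.
Reciprocity: 41 ≡ 1 and 5945 ≡ 1 (mod 4), so (41/5945) = +(5945/41).
Reduce top mod 41: now compute (0/41).
Top reduces to 0: gcd > 1, so the symbol is 0.

0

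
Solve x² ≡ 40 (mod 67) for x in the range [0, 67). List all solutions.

24, 43

Since 67 ≡ 3 (mod 4), a square root of 40 is 40^((67+1)/4) = 40^17 mod 67.
Repeated squaring: 40^2≡59, 40^4≡64, 40^8≡9, 40^16≡14 (mod 67).
40^17 = 40^(16+1) ≡ 24 (mod 67).
Check: 24² = 576 ≡ 40 (mod 67). The two roots are 24 and 43.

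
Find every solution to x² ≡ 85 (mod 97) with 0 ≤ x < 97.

45, 52

97 ≡ 1 (mod 4), so we find a root by search.
Trying successive values, 45² = 2025 ≡ 85 (mod 97). The other root is 97 − 45 = 52.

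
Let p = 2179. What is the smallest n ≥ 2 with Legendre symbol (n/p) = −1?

2

(2/2179) = −1, so 2 is the smallest positive non-residue mod 2179.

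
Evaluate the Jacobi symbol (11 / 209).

0

Reciprocity: 11 ≡ 3 and 209 ≡ 1 (mod 4), so (11/209) = +(209/11).
Reduce top mod 11: now compute (0/11).
Top reduces to 0: gcd > 1, so the symbol is 0.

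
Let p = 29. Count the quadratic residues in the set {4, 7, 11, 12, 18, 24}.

3

(4/29) = +1 → QR.
(7/29) = +1 → QR.
(11/29) = -1 → non-residue.
(12/29) = -1 → non-residue.
(18/29) = -1 → non-residue.
(24/29) = +1 → QR.
Total quadratic residues among the 6: 3.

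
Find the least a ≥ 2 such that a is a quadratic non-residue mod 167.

(2/167) = +1, so 2 is a residue.
(3/167) = +1, so 3 is a residue.
(4/167) = +1, so 4 is a residue.
(5/167) = −1, so 5 is the smallest positive non-residue mod 167.

5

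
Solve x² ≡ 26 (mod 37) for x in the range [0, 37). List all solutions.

10, 27

37 ≡ 1 (mod 4), so we find a root by search.
Trying successive values, 10² = 100 ≡ 26 (mod 37). The other root is 37 − 10 = 27.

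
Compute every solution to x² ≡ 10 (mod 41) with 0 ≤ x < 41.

16, 25

41 ≡ 1 (mod 4), so we find a root by search.
Trying successive values, 16² = 256 ≡ 10 (mod 41). The other root is 41 − 16 = 25.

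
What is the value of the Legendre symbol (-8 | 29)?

-1

First reduce: -8 ≡ 21 (mod 29).
Reciprocity: 21 ≡ 1 and 29 ≡ 1 (mod 4), so (21/29) = +(29/21).
Reduce top mod 21: now compute (8/21).
Pull out 2^3: since 21 ≡ 5 (mod 8), (2/21) = -1, so (2/21)^3 = -1.
Reached (1/21) = 1. Collecting the sign flips along the way, the symbol is -1.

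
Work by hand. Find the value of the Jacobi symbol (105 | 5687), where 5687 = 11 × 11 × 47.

Reciprocity: 105 ≡ 1 and 5687 ≡ 3 (mod 4), so (105/5687) = +(5687/105).
Reduce top mod 105: now compute (17/105).
Reciprocity: 17 ≡ 1 and 105 ≡ 1 (mod 4), so (17/105) = +(105/17).
Reduce top mod 17: now compute (3/17).
Reciprocity: 3 ≡ 3 and 17 ≡ 1 (mod 4), so (3/17) = +(17/3).
Reduce top mod 3: now compute (2/3).
Pull out 2: since 3 ≡ 3 (mod 8), (2/3) = -1.
Reached (1/3) = 1. Collecting the sign flips along the way, the symbol is -1.

-1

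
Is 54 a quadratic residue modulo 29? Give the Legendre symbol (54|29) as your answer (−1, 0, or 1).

First reduce: 54 ≡ 25 (mod 29).
Reciprocity: 25 ≡ 1 and 29 ≡ 1 (mod 4), so (25/29) = +(29/25).
Reduce top mod 25: now compute (4/25).
Pull out 2^2: since 25 ≡ 1 (mod 8), (2/25) = +1, so (2/25)^2 = +1.
Reached (1/25) = 1. Collecting the sign flips along the way, the symbol is +1.

1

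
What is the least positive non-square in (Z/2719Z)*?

(2/2719) = +1, so 2 is a residue.
(3/2719) = −1, so 3 is the smallest positive non-residue mod 2719.

3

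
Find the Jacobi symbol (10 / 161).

1

Pull out 2: since 161 ≡ 1 (mod 8), (2/161) = +1.
Reciprocity: 5 ≡ 1 and 161 ≡ 1 (mod 4), so (5/161) = +(161/5).
Reduce top mod 5: now compute (1/5).
Reached (1/5) = 1. Collecting the sign flips along the way, the symbol is +1.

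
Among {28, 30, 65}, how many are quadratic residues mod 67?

(28/67) = -1 → non-residue.
(30/67) = -1 → non-residue.
(65/67) = +1 → QR.
Total quadratic residues among the 3: 1.

1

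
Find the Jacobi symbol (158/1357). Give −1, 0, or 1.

Pull out 2: since 1357 ≡ 5 (mod 8), (2/1357) = -1.
Reciprocity: 79 ≡ 3 and 1357 ≡ 1 (mod 4), so (79/1357) = +(1357/79).
Reduce top mod 79: now compute (14/79).
Pull out 2: since 79 ≡ 7 (mod 8), (2/79) = +1.
Reciprocity: 7 ≡ 3 and 79 ≡ 3 (mod 4), so (7/79) = −(79/7).
Reduce top mod 7: now compute (2/7).
Pull out 2: since 7 ≡ 7 (mod 8), (2/7) = +1.
Reached (1/7) = 1. Collecting the sign flips along the way, the symbol is +1.

1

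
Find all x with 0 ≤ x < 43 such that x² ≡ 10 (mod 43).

15, 28

Since 43 ≡ 3 (mod 4), a square root of 10 is 10^((43+1)/4) = 10^11 mod 43.
Repeated squaring: 10^2≡14, 10^4≡24, 10^8≡17 (mod 43).
10^11 = 10^(8+2+1) ≡ 15 (mod 43).
Check: 15² = 225 ≡ 10 (mod 43). The two roots are 15 and 28.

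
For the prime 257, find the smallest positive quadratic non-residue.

(2/257) = +1, so 2 is a residue.
(3/257) = −1, so 3 is the smallest positive non-residue mod 257.

3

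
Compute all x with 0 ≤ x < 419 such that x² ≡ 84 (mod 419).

Since 419 ≡ 3 (mod 4), a square root of 84 is 84^((419+1)/4) = 84^105 mod 419.
Repeated squaring: 84^2≡352, 84^4≡299, 84^8≡154, 84^16≡252, 84^32≡235, 84^64≡336 (mod 419).
84^105 = 84^(64+32+8+1) ≡ 92 (mod 419).
Check: 92² = 8464 ≡ 84 (mod 419). The two roots are 92 and 327.

92, 327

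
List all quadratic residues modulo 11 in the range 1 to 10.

Square k = 1,…,5 (k and 11−k give the same square):
1²=1, 2²=4, 3²=9, 4²≡5, 5²≡3 (mod 11).
So the quadratic residues mod 11 are {1, 3, 4, 5, 9}.

1 3 4 5 9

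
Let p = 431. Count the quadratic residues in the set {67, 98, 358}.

2

(67/431) = -1 → non-residue.
(98/431) = +1 → QR.
(358/431) = +1 → QR.
Total quadratic residues among the 3: 2.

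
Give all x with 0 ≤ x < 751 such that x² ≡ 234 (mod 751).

Since 751 ≡ 3 (mod 4), a square root of 234 is 234^((751+1)/4) = 234^188 mod 751.
Repeated squaring: 234^2≡684, 234^4≡734, 234^8≡289, 234^16≡160, 234^32≡66, 234^64≡601, 234^128≡721 (mod 751).
234^188 = 234^(128+32+16+8+4) ≡ 663 (mod 751).
Check: 663² = 439569 ≡ 234 (mod 751). The two roots are 88 and 663.

88, 663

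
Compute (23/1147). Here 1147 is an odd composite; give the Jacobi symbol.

Reciprocity: 23 ≡ 3 and 1147 ≡ 3 (mod 4), so (23/1147) = −(1147/23).
Reduce top mod 23: now compute (20/23).
Pull out 2^2: since 23 ≡ 7 (mod 8), (2/23) = +1, so (2/23)^2 = +1.
Reciprocity: 5 ≡ 1 and 23 ≡ 3 (mod 4), so (5/23) = +(23/5).
Reduce top mod 5: now compute (3/5).
Reciprocity: 3 ≡ 3 and 5 ≡ 1 (mod 4), so (3/5) = +(5/3).
Reduce top mod 3: now compute (2/3).
Pull out 2: since 3 ≡ 3 (mod 8), (2/3) = -1.
Reached (1/3) = 1. Collecting the sign flips along the way, the symbol is +1.

1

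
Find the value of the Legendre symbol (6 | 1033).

Euler's criterion: (6/1033) ≡ 6^516 (mod 1033).
6^2 ≡ 36 (mod 1033)
6^4 ≡ 263 (mod 1033)
6^8 ≡ 991 (mod 1033)
6^16 ≡ 731 (mod 1033)
6^32 ≡ 300 (mod 1033)
6^64 ≡ 129 (mod 1033)
6^128 ≡ 113 (mod 1033)
6^256 ≡ 373 (mod 1033)
6^512 ≡ 707 (mod 1033)
6^516 = 6^(512+4) ≡ 1 (mod 1033).
Result is 1, so (6/1033) = 1.

1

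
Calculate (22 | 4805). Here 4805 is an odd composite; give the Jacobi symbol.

-1

Pull out 2: since 4805 ≡ 5 (mod 8), (2/4805) = -1.
Reciprocity: 11 ≡ 3 and 4805 ≡ 1 (mod 4), so (11/4805) = +(4805/11).
Reduce top mod 11: now compute (9/11).
Reciprocity: 9 ≡ 1 and 11 ≡ 3 (mod 4), so (9/11) = +(11/9).
Reduce top mod 9: now compute (2/9).
Pull out 2: since 9 ≡ 1 (mod 8), (2/9) = +1.
Reached (1/9) = 1. Collecting the sign flips along the way, the symbol is -1.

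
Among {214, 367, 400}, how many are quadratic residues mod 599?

(214/599) = -1 → non-residue.
(367/599) = +1 → QR.
(400/599) = +1 → QR.
Total quadratic residues among the 3: 2.

2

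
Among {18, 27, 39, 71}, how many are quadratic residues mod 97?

2

(18/97) = +1 → QR.
(27/97) = +1 → QR.
(39/97) = -1 → non-residue.
(71/97) = -1 → non-residue.
Total quadratic residues among the 4: 2.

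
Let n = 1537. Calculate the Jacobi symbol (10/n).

-1

Pull out 2: since 1537 ≡ 1 (mod 8), (2/1537) = +1.
Reciprocity: 5 ≡ 1 and 1537 ≡ 1 (mod 4), so (5/1537) = +(1537/5).
Reduce top mod 5: now compute (2/5).
Pull out 2: since 5 ≡ 5 (mod 8), (2/5) = -1.
Reached (1/5) = 1. Collecting the sign flips along the way, the symbol is -1.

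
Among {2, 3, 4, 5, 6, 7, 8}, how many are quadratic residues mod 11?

3

(2/11) = -1 → non-residue.
(3/11) = +1 → QR.
(4/11) = +1 → QR.
(5/11) = +1 → QR.
(6/11) = -1 → non-residue.
(7/11) = -1 → non-residue.
(8/11) = -1 → non-residue.
Total quadratic residues among the 7: 3.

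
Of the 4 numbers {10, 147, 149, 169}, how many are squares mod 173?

(10/173) = +1 → QR.
(147/173) = -1 → non-residue.
(149/173) = +1 → QR.
(169/173) = +1 → QR.
Total quadratic residues among the 4: 3.

3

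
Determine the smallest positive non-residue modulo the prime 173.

(2/173) = −1, so 2 is the smallest positive non-residue mod 173.

2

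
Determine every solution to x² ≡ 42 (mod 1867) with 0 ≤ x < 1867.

570, 1297

Since 1867 ≡ 3 (mod 4), a square root of 42 is 42^((1867+1)/4) = 42^467 mod 1867.
Repeated squaring: 42^2≡1764, 42^4≡1274, 42^8≡653, 42^16≡733, 42^32≡1460, 42^64≡1353, 42^128≡949, 42^256≡707 (mod 1867).
42^467 = 42^(256+128+64+16+2+1) ≡ 570 (mod 1867).
Check: 570² = 324900 ≡ 42 (mod 1867). The two roots are 570 and 1297.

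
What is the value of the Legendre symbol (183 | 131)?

1

First reduce: 183 ≡ 52 (mod 131).
Pull out 2^2: since 131 ≡ 3 (mod 8), (2/131) = -1, so (2/131)^2 = +1.
Reciprocity: 13 ≡ 1 and 131 ≡ 3 (mod 4), so (13/131) = +(131/13).
Reduce top mod 13: now compute (1/13).
Reached (1/13) = 1. Collecting the sign flips along the way, the symbol is +1.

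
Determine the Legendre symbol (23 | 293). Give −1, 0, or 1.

Euler's criterion: (23/293) ≡ 23^146 (mod 293).
23^2 ≡ 236 (mod 293)
23^4 ≡ 26 (mod 293)
23^8 ≡ 90 (mod 293)
23^16 ≡ 189 (mod 293)
23^32 ≡ 268 (mod 293)
23^64 ≡ 39 (mod 293)
23^128 ≡ 56 (mod 293)
23^146 = 23^(128+16+2) ≡ 292 (mod 293).
Result is 292 ≡ −1, so (23/293) = −1.

-1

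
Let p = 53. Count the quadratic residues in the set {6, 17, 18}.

2

(6/53) = +1 → QR.
(17/53) = +1 → QR.
(18/53) = -1 → non-residue.
Total quadratic residues among the 3: 2.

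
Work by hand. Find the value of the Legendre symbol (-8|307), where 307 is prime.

First reduce: -8 ≡ 299 (mod 307).
Reciprocity: 299 ≡ 3 and 307 ≡ 3 (mod 4), so (299/307) = −(307/299).
Reduce top mod 299: now compute (8/299).
Pull out 2^3: since 299 ≡ 3 (mod 8), (2/299) = -1, so (2/299)^3 = -1.
Reached (1/299) = 1. Collecting the sign flips along the way, the symbol is +1.

1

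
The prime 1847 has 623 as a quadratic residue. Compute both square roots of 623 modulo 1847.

717, 1130

Since 1847 ≡ 3 (mod 4), a square root of 623 is 623^((1847+1)/4) = 623^462 mod 1847.
Repeated squaring: 623^2≡259, 623^4≡589, 623^8≡1532, 623^16≡1334, 623^32≡895, 623^64≡1274, 623^128≡1410, 623^256≡728 (mod 1847).
623^462 = 623^(256+128+64+8+4+2) ≡ 1130 (mod 1847).
Check: 1130² = 1276900 ≡ 623 (mod 1847). The two roots are 717 and 1130.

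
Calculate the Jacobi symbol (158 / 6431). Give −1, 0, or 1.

-1

Pull out 2: since 6431 ≡ 7 (mod 8), (2/6431) = +1.
Reciprocity: 79 ≡ 3 and 6431 ≡ 3 (mod 4), so (79/6431) = −(6431/79).
Reduce top mod 79: now compute (32/79).
Pull out 2^5: since 79 ≡ 7 (mod 8), (2/79) = +1, so (2/79)^5 = +1.
Reached (1/79) = 1. Collecting the sign flips along the way, the symbol is -1.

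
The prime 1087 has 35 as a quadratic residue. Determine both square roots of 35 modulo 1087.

47, 1040

Since 1087 ≡ 3 (mod 4), a square root of 35 is 35^((1087+1)/4) = 35^272 mod 1087.
Repeated squaring: 35^2≡138, 35^4≡565, 35^8≡734, 35^16≡691, 35^32≡288, 35^64≡332, 35^128≡437, 35^256≡744 (mod 1087).
35^272 = 35^(256+16) ≡ 1040 (mod 1087).
Check: 1040² = 1081600 ≡ 35 (mod 1087). The two roots are 47 and 1040.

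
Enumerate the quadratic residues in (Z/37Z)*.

Square k = 1,…,18 (k and 37−k give the same square):
1²=1, 2²=4, 3²=9, 4²=16, 5²=25, 6²=36, 7²≡12, 8²≡27, 9²≡7, 10²≡26, 11²≡10, 12²≡33, 13²≡21, 14²≡11, 15²≡3, 16²≡34, 17²≡30, 18²≡28 (mod 37).
So the quadratic residues mod 37 are {1, 3, 4, 7, 9, 10, 11, 12, 16, 21, 25, 26, 27, 28, 30, 33, 34, 36}.

1 3 4 7 9 10 11 12 16 21 25 26 27 28 30 33 34 36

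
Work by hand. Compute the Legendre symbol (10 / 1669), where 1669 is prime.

Pull out 2: since 1669 ≡ 5 (mod 8), (2/1669) = -1.
Reciprocity: 5 ≡ 1 and 1669 ≡ 1 (mod 4), so (5/1669) = +(1669/5).
Reduce top mod 5: now compute (4/5).
Pull out 2^2: since 5 ≡ 5 (mod 8), (2/5) = -1, so (2/5)^2 = +1.
Reached (1/5) = 1. Collecting the sign flips along the way, the symbol is -1.

-1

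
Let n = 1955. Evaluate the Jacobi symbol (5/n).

0

Reciprocity: 5 ≡ 1 and 1955 ≡ 3 (mod 4), so (5/1955) = +(1955/5).
Reduce top mod 5: now compute (0/5).
Top reduces to 0: gcd > 1, so the symbol is 0.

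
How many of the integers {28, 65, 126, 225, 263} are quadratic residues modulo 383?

(28/383) = +1 → QR.
(65/383) = +1 → QR.
(126/383) = +1 → QR.
(225/383) = +1 → QR.
(263/383) = +1 → QR.
Total quadratic residues among the 5: 5.

5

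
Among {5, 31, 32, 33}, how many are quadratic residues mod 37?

(5/37) = -1 → non-residue.
(31/37) = -1 → non-residue.
(32/37) = -1 → non-residue.
(33/37) = +1 → QR.
Total quadratic residues among the 4: 1.

1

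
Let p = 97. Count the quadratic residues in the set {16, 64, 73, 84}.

(16/97) = +1 → QR.
(64/97) = +1 → QR.
(73/97) = +1 → QR.
(84/97) = -1 → non-residue.
Total quadratic residues among the 4: 3.

3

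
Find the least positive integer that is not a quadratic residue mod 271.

3

(2/271) = +1, so 2 is a residue.
(3/271) = −1, so 3 is the smallest positive non-residue mod 271.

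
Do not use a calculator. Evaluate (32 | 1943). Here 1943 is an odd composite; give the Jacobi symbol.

Pull out 2^5: since 1943 ≡ 7 (mod 8), (2/1943) = +1, so (2/1943)^5 = +1.
Reached (1/1943) = 1. Collecting the sign flips along the way, the symbol is +1.

1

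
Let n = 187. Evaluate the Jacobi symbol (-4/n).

-1

First reduce: -4 ≡ 183 (mod 187).
Reciprocity: 183 ≡ 3 and 187 ≡ 3 (mod 4), so (183/187) = −(187/183).
Reduce top mod 183: now compute (4/183).
Pull out 2^2: since 183 ≡ 7 (mod 8), (2/183) = +1, so (2/183)^2 = +1.
Reached (1/183) = 1. Collecting the sign flips along the way, the symbol is -1.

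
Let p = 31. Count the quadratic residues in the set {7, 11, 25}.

(7/31) = +1 → QR.
(11/31) = -1 → non-residue.
(25/31) = +1 → QR.
Total quadratic residues among the 3: 2.

2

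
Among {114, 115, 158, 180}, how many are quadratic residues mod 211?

(114/211) = +1 → QR.
(115/211) = -1 → non-residue.
(158/211) = -1 → non-residue.
(180/211) = +1 → QR.
Total quadratic residues among the 4: 2.

2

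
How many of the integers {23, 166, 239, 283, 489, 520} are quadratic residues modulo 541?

3

(23/541) = +1 → QR.
(166/541) = +1 → QR.
(239/541) = -1 → non-residue.
(283/541) = -1 → non-residue.
(489/541) = -1 → non-residue.
(520/541) = +1 → QR.
Total quadratic residues among the 6: 3.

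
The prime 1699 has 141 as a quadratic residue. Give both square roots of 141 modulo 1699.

640, 1059

Since 1699 ≡ 3 (mod 4), a square root of 141 is 141^((1699+1)/4) = 141^425 mod 1699.
Repeated squaring: 141^2≡1192, 141^4≡500, 141^8≡247, 141^16≡1544, 141^32≡239, 141^64≡1054, 141^128≡1469, 141^256≡231 (mod 1699).
141^425 = 141^(256+128+32+8+1) ≡ 1059 (mod 1699).
Check: 1059² = 1121481 ≡ 141 (mod 1699). The two roots are 640 and 1059.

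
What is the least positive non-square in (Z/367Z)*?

(2/367) = +1, so 2 is a residue.
(3/367) = −1, so 3 is the smallest positive non-residue mod 367.

3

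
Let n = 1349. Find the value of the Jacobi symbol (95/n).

0

Reciprocity: 95 ≡ 3 and 1349 ≡ 1 (mod 4), so (95/1349) = +(1349/95).
Reduce top mod 95: now compute (19/95).
Reciprocity: 19 ≡ 3 and 95 ≡ 3 (mod 4), so (19/95) = −(95/19).
Reduce top mod 19: now compute (0/19).
Top reduces to 0: gcd > 1, so the symbol is 0.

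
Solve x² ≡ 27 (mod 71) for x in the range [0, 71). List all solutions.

Since 71 ≡ 3 (mod 4), a square root of 27 is 27^((71+1)/4) = 27^18 mod 71.
Repeated squaring: 27^2≡19, 27^4≡6, 27^8≡36, 27^16≡18 (mod 71).
27^18 = 27^(16+2) ≡ 58 (mod 71).
Check: 58² = 3364 ≡ 27 (mod 71). The two roots are 13 and 58.

13, 58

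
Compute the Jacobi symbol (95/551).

0

Reciprocity: 95 ≡ 3 and 551 ≡ 3 (mod 4), so (95/551) = −(551/95).
Reduce top mod 95: now compute (76/95).
Pull out 2^2: since 95 ≡ 7 (mod 8), (2/95) = +1, so (2/95)^2 = +1.
Reciprocity: 19 ≡ 3 and 95 ≡ 3 (mod 4), so (19/95) = −(95/19).
Reduce top mod 19: now compute (0/19).
Top reduces to 0: gcd > 1, so the symbol is 0.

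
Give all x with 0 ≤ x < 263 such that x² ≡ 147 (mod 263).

102, 161

Since 263 ≡ 3 (mod 4), a square root of 147 is 147^((263+1)/4) = 147^66 mod 263.
Repeated squaring: 147^2≡43, 147^4≡8, 147^8≡64, 147^16≡151, 147^32≡183, 147^64≡88 (mod 263).
147^66 = 147^(64+2) ≡ 102 (mod 263).
Check: 102² = 10404 ≡ 147 (mod 263). The two roots are 102 and 161.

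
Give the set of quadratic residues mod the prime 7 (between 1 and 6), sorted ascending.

1, 2, 4

Square k = 1,…,3 (k and 7−k give the same square):
1²=1, 2²=4, 3²≡2 (mod 7).
So the quadratic residues mod 7 are {1, 2, 4}.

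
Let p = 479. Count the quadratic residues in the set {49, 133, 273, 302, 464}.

2

(49/479) = +1 → QR.
(133/479) = -1 → non-residue.
(273/479) = -1 → non-residue.
(302/479) = +1 → QR.
(464/479) = -1 → non-residue.
Total quadratic residues among the 5: 2.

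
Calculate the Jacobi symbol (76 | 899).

Pull out 2^2: since 899 ≡ 3 (mod 8), (2/899) = -1, so (2/899)^2 = +1.
Reciprocity: 19 ≡ 3 and 899 ≡ 3 (mod 4), so (19/899) = −(899/19).
Reduce top mod 19: now compute (6/19).
Pull out 2: since 19 ≡ 3 (mod 8), (2/19) = -1.
Reciprocity: 3 ≡ 3 and 19 ≡ 3 (mod 4), so (3/19) = −(19/3).
Reduce top mod 3: now compute (1/3).
Reached (1/3) = 1. Collecting the sign flips along the way, the symbol is -1.

-1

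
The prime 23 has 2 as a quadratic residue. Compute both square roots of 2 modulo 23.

5, 18

Since 23 ≡ 3 (mod 4), a square root of 2 is 2^((23+1)/4) = 2^6 mod 23.
Repeated squaring: 2^2≡4, 2^4≡16 (mod 23).
2^6 = 2^(4+2) ≡ 18 (mod 23).
Check: 18² = 324 ≡ 2 (mod 23). The two roots are 5 and 18.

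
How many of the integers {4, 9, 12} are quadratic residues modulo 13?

(4/13) = +1 → QR.
(9/13) = +1 → QR.
(12/13) = +1 → QR.
Total quadratic residues among the 3: 3.

3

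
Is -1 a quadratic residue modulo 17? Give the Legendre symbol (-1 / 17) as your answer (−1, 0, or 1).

1

First reduce: -1 ≡ 16 (mod 17).
Pull out 2^4: since 17 ≡ 1 (mod 8), (2/17) = +1, so (2/17)^4 = +1.
Reached (1/17) = 1. Collecting the sign flips along the way, the symbol is +1.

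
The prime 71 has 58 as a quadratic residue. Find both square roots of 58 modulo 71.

22, 49

Since 71 ≡ 3 (mod 4), a square root of 58 is 58^((71+1)/4) = 58^18 mod 71.
Repeated squaring: 58^2≡27, 58^4≡19, 58^8≡6, 58^16≡36 (mod 71).
58^18 = 58^(16+2) ≡ 49 (mod 71).
Check: 49² = 2401 ≡ 58 (mod 71). The two roots are 22 and 49.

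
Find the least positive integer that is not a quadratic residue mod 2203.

(2/2203) = −1, so 2 is the smallest positive non-residue mod 2203.

2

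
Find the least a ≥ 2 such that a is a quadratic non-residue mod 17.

(2/17) = +1, so 2 is a residue.
(3/17) = −1, so 3 is the smallest positive non-residue mod 17.

3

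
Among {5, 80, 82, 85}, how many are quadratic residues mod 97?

1

(5/97) = -1 → non-residue.
(80/97) = -1 → non-residue.
(82/97) = -1 → non-residue.
(85/97) = +1 → QR.
Total quadratic residues among the 4: 1.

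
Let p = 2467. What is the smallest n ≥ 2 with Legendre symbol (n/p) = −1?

2

(2/2467) = −1, so 2 is the smallest positive non-residue mod 2467.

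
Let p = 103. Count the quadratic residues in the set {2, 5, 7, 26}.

(2/103) = +1 → QR.
(5/103) = -1 → non-residue.
(7/103) = +1 → QR.
(26/103) = +1 → QR.
Total quadratic residues among the 4: 3.

3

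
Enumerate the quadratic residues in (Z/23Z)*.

Square k = 1,…,11 (k and 23−k give the same square):
1²=1, 2²=4, 3²=9, 4²=16, 5²≡2, 6²≡13, 7²≡3, 8²≡18, 9²≡12, 10²≡8, 11²≡6 (mod 23).
So the quadratic residues mod 23 are {1, 2, 3, 4, 6, 8, 9, 12, 13, 16, 18}.

1,2,3,4,6,8,9,12,13,16,18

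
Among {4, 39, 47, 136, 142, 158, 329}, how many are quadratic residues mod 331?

(4/331) = +1 → QR.
(39/331) = +1 → QR.
(47/331) = -1 → non-residue.
(136/331) = -1 → non-residue.
(142/331) = -1 → non-residue.
(158/331) = -1 → non-residue.
(329/331) = +1 → QR.
Total quadratic residues among the 7: 3.

3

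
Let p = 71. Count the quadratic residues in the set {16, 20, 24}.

3

(16/71) = +1 → QR.
(20/71) = +1 → QR.
(24/71) = +1 → QR.
Total quadratic residues among the 3: 3.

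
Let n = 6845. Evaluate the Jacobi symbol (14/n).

1

Pull out 2: since 6845 ≡ 5 (mod 8), (2/6845) = -1.
Reciprocity: 7 ≡ 3 and 6845 ≡ 1 (mod 4), so (7/6845) = +(6845/7).
Reduce top mod 7: now compute (6/7).
Pull out 2: since 7 ≡ 7 (mod 8), (2/7) = +1.
Reciprocity: 3 ≡ 3 and 7 ≡ 3 (mod 4), so (3/7) = −(7/3).
Reduce top mod 3: now compute (1/3).
Reached (1/3) = 1. Collecting the sign flips along the way, the symbol is +1.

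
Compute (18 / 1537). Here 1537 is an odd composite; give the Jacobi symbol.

1

Pull out 2: since 1537 ≡ 1 (mod 8), (2/1537) = +1.
Reciprocity: 9 ≡ 1 and 1537 ≡ 1 (mod 4), so (9/1537) = +(1537/9).
Reduce top mod 9: now compute (7/9).
Reciprocity: 7 ≡ 3 and 9 ≡ 1 (mod 4), so (7/9) = +(9/7).
Reduce top mod 7: now compute (2/7).
Pull out 2: since 7 ≡ 7 (mod 8), (2/7) = +1.
Reached (1/7) = 1. Collecting the sign flips along the way, the symbol is +1.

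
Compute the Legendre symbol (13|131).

1

Reciprocity: 13 ≡ 1 and 131 ≡ 3 (mod 4), so (13/131) = +(131/13).
Reduce top mod 13: now compute (1/13).
Reached (1/13) = 1. Collecting the sign flips along the way, the symbol is +1.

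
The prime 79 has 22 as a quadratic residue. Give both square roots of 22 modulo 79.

Since 79 ≡ 3 (mod 4), a square root of 22 is 22^((79+1)/4) = 22^20 mod 79.
Repeated squaring: 22^2≡10, 22^4≡21, 22^8≡46, 22^16≡62 (mod 79).
22^20 = 22^(16+4) ≡ 38 (mod 79).
Check: 38² = 1444 ≡ 22 (mod 79). The two roots are 38 and 41.

38, 41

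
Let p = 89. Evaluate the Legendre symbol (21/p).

Euler's criterion: (21/89) ≡ 21^44 (mod 89).
21^2 ≡ 85 (mod 89)
21^4 ≡ 16 (mod 89)
21^8 ≡ 78 (mod 89)
21^16 ≡ 32 (mod 89)
21^32 ≡ 45 (mod 89)
21^44 = 21^(32+8+4) ≡ 1 (mod 89).
Result is 1, so (21/89) = 1.

1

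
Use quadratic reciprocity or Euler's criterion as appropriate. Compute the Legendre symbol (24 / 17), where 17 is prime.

First reduce: 24 ≡ 7 (mod 17).
Reciprocity: 7 ≡ 3 and 17 ≡ 1 (mod 4), so (7/17) = +(17/7).
Reduce top mod 7: now compute (3/7).
Reciprocity: 3 ≡ 3 and 7 ≡ 3 (mod 4), so (3/7) = −(7/3).
Reduce top mod 3: now compute (1/3).
Reached (1/3) = 1. Collecting the sign flips along the way, the symbol is -1.

-1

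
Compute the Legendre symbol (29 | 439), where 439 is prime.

1

Reciprocity: 29 ≡ 1 and 439 ≡ 3 (mod 4), so (29/439) = +(439/29).
Reduce top mod 29: now compute (4/29).
Pull out 2^2: since 29 ≡ 5 (mod 8), (2/29) = -1, so (2/29)^2 = +1.
Reached (1/29) = 1. Collecting the sign flips along the way, the symbol is +1.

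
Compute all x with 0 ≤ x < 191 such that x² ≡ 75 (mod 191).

Since 191 ≡ 3 (mod 4), a square root of 75 is 75^((191+1)/4) = 75^48 mod 191.
Repeated squaring: 75^2≡86, 75^4≡138, 75^8≡135, 75^16≡80, 75^32≡97 (mod 191).
75^48 = 75^(32+16) ≡ 120 (mod 191).
Check: 120² = 14400 ≡ 75 (mod 191). The two roots are 71 and 120.

71, 120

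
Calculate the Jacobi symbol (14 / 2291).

1

Pull out 2: since 2291 ≡ 3 (mod 8), (2/2291) = -1.
Reciprocity: 7 ≡ 3 and 2291 ≡ 3 (mod 4), so (7/2291) = −(2291/7).
Reduce top mod 7: now compute (2/7).
Pull out 2: since 7 ≡ 7 (mod 8), (2/7) = +1.
Reached (1/7) = 1. Collecting the sign flips along the way, the symbol is +1.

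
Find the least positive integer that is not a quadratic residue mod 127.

(2/127) = +1, so 2 is a residue.
(3/127) = −1, so 3 is the smallest positive non-residue mod 127.

3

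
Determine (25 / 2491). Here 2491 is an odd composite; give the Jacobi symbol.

Reciprocity: 25 ≡ 1 and 2491 ≡ 3 (mod 4), so (25/2491) = +(2491/25).
Reduce top mod 25: now compute (16/25).
Pull out 2^4: since 25 ≡ 1 (mod 8), (2/25) = +1, so (2/25)^4 = +1.
Reached (1/25) = 1. Collecting the sign flips along the way, the symbol is +1.

1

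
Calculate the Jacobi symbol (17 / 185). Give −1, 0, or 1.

Reciprocity: 17 ≡ 1 and 185 ≡ 1 (mod 4), so (17/185) = +(185/17).
Reduce top mod 17: now compute (15/17).
Reciprocity: 15 ≡ 3 and 17 ≡ 1 (mod 4), so (15/17) = +(17/15).
Reduce top mod 15: now compute (2/15).
Pull out 2: since 15 ≡ 7 (mod 8), (2/15) = +1.
Reached (1/15) = 1. Collecting the sign flips along the way, the symbol is +1.

1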